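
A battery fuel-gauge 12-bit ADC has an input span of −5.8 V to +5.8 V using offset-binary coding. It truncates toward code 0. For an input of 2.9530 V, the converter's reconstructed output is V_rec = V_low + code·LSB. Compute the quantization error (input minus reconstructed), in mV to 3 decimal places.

One LSB is 11.6 V / 4096 = 2.832 mV.
(V_in − V_low)/LSB = (2.9530 − (−5.8))/0.00283203 = 3090.7145 → code 3090 (floor).
Code 3090 maps back to (−5.8) + 3090×0.00283203 V = 2.9509766 V.
V_in − V_rec = 0.00202344 V = 2.023 mV.

2.023 mV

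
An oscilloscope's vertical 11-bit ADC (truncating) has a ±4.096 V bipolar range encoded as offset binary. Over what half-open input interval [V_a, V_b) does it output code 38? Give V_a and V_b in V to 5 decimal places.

LSB = 8.192/2^11 = 4.000 mV.
V_a = V_low + 38·LSB = -3.944 V; V_b = V_low + 39·LSB = -3.94 V.

[-3.94400 V, -3.94000 V)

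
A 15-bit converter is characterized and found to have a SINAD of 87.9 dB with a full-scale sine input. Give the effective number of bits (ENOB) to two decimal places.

ENOB = (SINAD − 1.76) / 6.02 = (87.9 − 1.76)/6.02 = 14.309.

14.31 bits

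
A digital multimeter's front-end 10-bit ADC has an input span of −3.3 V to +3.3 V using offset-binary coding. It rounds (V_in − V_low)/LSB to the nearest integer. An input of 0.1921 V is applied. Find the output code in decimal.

code 542

With 1024 levels over 6.6 V, one step is 6.445 mV.
(V_in − V_low)/LSB = (0.1921 − (−3.3)) / 0.00644531 = 541.805.
round(541.805) = 542.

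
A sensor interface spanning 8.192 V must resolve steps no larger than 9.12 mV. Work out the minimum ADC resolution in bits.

Number of steps required ≥ 8.192 V / 9.12 mV = 898.25.
Need 2^N ≥ 898.25; 2^9 = 512, 2^10 = 1024.
Minimum N = 10.

10 bits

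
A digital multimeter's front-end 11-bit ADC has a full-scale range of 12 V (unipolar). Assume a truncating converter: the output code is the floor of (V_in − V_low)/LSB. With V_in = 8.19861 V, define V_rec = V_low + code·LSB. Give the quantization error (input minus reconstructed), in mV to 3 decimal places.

1.344 mV

Step size: 12 V ÷ 2^11 = 5.859 mV.
(8.19861 − 0)/0.00585938 = 1399.2294; ⌊·⌋ gives code 1399.
Code 1399 maps back to 0 + 1399×0.00585938 V = 8.1972656 V.
Difference: 0.00134438 V → 1.344 mV.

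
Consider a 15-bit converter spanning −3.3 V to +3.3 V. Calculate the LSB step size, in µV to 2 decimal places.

201.42 µV

Full-scale span = 6.6 V.
LSB = 6.6 / 2^15 = 6.6 / 32768 = 0.000201416 V = 201.42 µV.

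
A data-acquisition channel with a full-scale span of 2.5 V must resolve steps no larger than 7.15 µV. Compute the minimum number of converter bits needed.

19 bits

Number of steps required ≥ 2.5 V / 7.15 µV = 349650.35.
Need 2^N ≥ 349650.35; 2^18 = 262144, 2^19 = 524288.
Minimum N = 19.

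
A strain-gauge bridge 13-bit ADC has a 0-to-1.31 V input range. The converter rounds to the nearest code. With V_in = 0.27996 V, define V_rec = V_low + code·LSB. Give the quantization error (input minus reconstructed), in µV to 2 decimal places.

-46.10 µV

LSB = 1.31/2^13 = 159.91 µV.
(V_in − V_low)/LSB = (0.27996 − 0)/0.000159912 = 1750.7117 → code 1751 (round).
Reconstructed: 0.2800061 V.
Error = 0.27996 − 0.2800061 = -4.61035e-05 V = -46.10 µV.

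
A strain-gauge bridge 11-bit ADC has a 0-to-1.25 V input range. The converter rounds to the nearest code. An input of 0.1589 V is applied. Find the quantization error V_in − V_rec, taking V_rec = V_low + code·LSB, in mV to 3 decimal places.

LSB = 1.25/2^11 = 0.610 mV.
(0.1589 − 0)/0.000610352 = 260.3418; round gives code 260.
V_rec = 0 + 260·0.000610352 = 0.15869141 V.
V_in − V_rec = 0.000208594 V = 0.209 mV.

0.209 mV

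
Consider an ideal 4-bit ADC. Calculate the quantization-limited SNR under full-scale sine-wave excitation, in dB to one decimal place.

SNR ≈ 6.02·N + 1.76 dB = 6.02·4 + 1.76 = 25.84 dB.

25.8 dB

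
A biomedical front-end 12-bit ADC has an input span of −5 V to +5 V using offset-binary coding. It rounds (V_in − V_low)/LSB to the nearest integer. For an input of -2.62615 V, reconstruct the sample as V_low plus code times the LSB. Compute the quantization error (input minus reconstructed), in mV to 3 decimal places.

LSB = 10/2^12 = 2.441 mV.
(V_in − V_low)/LSB = (-2.62615 − (−5))/0.00244141 = 972.3290 → code 972 (round).
V_rec = (−5) + 972·0.00244141 = -2.6269531 V.
Difference: 0.000803125 V → 0.803 mV.

0.803 mV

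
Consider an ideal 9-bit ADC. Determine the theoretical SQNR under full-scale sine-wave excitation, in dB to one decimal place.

SNR ≈ 6.02·N + 1.76 dB = 6.02·9 + 1.76 = 55.94 dB.

55.9 dB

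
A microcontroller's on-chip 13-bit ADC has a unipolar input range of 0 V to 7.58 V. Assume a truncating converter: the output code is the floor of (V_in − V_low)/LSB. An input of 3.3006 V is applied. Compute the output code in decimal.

Full-scale span = 7.58 V; LSB = 7.58/2^13 = 0.925 mV.
(V_in − V_low)/LSB = (3.3006 − 0) / 0.000925293 = 3567.086.
⌊·⌋(3567.086) = 3567.

code 3567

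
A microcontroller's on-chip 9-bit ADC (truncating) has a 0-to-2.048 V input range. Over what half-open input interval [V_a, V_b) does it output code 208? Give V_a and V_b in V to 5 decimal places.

[0.83200 V, 0.83600 V)

LSB = 2.048/2^9 = 4.000 mV.
V_a = V_low + 208·LSB = 0.832 V; V_b = V_low + 209·LSB = 0.836 V.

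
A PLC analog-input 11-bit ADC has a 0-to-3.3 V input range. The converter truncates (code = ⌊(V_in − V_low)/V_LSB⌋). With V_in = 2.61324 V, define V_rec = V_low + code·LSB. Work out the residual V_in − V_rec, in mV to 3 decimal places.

1.277 mV

One LSB is 3.3 V / 2048 = 1.611 mV.
(2.61324 − 0)/0.00161133 = 1621.7926; ⌊·⌋ gives code 1621.
Reconstructed: 2.6119629 V.
Error = 2.61324 − 2.6119629 = 0.00127711 V = 1.277 mV.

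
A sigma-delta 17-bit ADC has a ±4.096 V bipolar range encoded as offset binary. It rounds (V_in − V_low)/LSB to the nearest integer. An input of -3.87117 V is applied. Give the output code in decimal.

code 3597

Full-scale span = 8.192 V; LSB = 8.192/2^17 = 62.50 µV.
Input sits at 3597.280 steps above V_low.
So the output code is 3597.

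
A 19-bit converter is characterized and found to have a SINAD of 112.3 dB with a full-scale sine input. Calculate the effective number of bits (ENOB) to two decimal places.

ENOB = (SINAD − 1.76) / 6.02 = (112.3 − 1.76)/6.02 = 18.362.

18.36 bits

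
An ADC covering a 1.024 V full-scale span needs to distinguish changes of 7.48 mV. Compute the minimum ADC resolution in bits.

Number of steps required ≥ 1.024 V / 7.48 mV = 136.90.
Need 2^N ≥ 136.90; 2^7 = 128, 2^8 = 256.
Minimum N = 8.

8 bits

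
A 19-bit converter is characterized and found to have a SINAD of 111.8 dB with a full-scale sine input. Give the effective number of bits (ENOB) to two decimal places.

18.28 bits

ENOB = (SINAD − 1.76) / 6.02 = (111.8 − 1.76)/6.02 = 18.279.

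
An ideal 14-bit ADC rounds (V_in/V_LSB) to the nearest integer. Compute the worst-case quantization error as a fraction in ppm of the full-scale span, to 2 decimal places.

30.52 ppm

Rounding → worst-case error = ½ LSB = V_FS/2^15, so 1e+06/32768 = 30.5176 ppm of full scale.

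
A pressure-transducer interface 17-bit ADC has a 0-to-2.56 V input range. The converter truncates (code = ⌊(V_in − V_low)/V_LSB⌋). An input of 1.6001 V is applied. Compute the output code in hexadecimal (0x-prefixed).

code 0x14005 (decimal 81925)

LSB = 2.56 V / 131072 = 19.53 µV.
Input sits at 81925.120 steps above V_low.
Floor → code 81925.
In hexadecimal (0x-prefixed): 0x14005.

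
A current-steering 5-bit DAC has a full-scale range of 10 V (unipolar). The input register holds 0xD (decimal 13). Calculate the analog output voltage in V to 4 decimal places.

4.0625 V

LSB = 10 V / 2^5 = 312.500 mV.
Code 0xD = 13 decimal.
V_out = 0 + 13 × 0.3125 V = 4.0625 V.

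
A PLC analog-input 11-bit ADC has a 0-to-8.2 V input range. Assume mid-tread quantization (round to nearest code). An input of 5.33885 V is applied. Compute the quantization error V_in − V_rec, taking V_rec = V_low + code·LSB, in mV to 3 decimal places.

Step size: 8.2 V ÷ 2^11 = 4.004 mV.
Scaled input = 1333.4103 LSBs, so code = 1333.
Code 1333 maps back to 0 + 1333×0.00400391 V = 5.337207 V.
Difference: 0.00164297 V → 1.643 mV.

1.643 mV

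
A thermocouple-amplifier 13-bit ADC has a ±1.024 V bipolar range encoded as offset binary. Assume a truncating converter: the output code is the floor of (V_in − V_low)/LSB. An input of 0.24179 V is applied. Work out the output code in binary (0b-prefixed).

code 0b1001111000111 (decimal 5063)

Full-scale span = 2.048 V; LSB = 2.048/2^13 = 250.00 µV.
(V_in − V_low)/LSB = (0.24179 − (−1.024)) / 0.00025 = 5063.160.
⌊·⌋(5063.160) = 5063.
In binary (0b-prefixed): 0b1001111000111.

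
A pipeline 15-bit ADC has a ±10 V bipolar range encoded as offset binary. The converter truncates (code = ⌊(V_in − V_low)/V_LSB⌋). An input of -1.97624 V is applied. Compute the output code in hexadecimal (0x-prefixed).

code 0x335A (decimal 13146)

With 32768 levels over 20 V, one step is 0.610 mV.
(V_in − V_low)/LSB = (-1.97624 − (−10)) / 0.000610352 = 13146.128.
⌊·⌋(13146.128) = 13146.
In hexadecimal (0x-prefixed): 0x335A.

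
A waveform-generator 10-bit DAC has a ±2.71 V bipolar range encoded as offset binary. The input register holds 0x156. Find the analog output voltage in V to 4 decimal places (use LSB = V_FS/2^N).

LSB = 5.42 V / 2^10 = 5.293 mV.
Code 0x156 = 342 decimal.
V_out = (−2.71) + 342 × 0.00529297 V = -0.899805 V.

-0.8998 V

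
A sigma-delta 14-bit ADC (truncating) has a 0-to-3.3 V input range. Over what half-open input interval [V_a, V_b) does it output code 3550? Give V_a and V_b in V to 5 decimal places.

LSB = 3.3/2^14 = 201.42 µV.
V_a = V_low + 3550·LSB = 0.715027 V; V_b = V_low + 3551·LSB = 0.715228 V.

[0.71503 V, 0.71523 V)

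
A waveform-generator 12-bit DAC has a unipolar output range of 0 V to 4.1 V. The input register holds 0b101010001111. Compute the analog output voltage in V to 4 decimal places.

LSB = 4.1 V / 2^12 = 1.001 mV.
Code 0b101010001111 = 2703 decimal.
V_out = 0 + 2703 × 0.00100098 V = 2.70564 V.

2.7056 V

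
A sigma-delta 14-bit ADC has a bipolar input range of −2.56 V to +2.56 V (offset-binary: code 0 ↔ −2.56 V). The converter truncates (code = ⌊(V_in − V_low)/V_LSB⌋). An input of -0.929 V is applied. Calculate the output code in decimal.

Full-scale span = 5.12 V; LSB = 5.12/2^14 = 312.50 µV.
(V_in − V_low)/LSB = (-0.929 − (−2.56)) / 0.0003125 = 5219.200.
⌊·⌋(5219.200) = 5219.

code 5219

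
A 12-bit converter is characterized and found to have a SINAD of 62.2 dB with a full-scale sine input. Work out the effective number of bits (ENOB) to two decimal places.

10.04 bits

ENOB = (SINAD − 1.76) / 6.02 = (62.2 − 1.76)/6.02 = 10.040.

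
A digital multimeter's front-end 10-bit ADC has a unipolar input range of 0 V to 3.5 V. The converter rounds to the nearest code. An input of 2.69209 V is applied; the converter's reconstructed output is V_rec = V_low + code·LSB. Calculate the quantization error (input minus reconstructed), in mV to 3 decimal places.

Step size: 3.5 V ÷ 2^10 = 3.418 mV.
(V_in − V_low)/LSB = (2.69209 − 0)/0.00341797 = 787.6286 → code 788 (round).
Reconstructed: 2.6933594 V.
V_in − V_rec = -0.00126938 V = -1.269 mV.

-1.269 mV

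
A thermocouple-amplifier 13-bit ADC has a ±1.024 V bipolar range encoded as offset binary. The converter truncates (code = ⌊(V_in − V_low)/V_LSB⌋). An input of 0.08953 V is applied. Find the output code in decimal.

Full-scale span = 2.048 V; LSB = 2.048/2^13 = 250.00 µV.
(V_in − V_low)/LSB = (0.08953 − (−1.024)) / 0.00025 = 4454.120.
Floor → code 4454.

code 4454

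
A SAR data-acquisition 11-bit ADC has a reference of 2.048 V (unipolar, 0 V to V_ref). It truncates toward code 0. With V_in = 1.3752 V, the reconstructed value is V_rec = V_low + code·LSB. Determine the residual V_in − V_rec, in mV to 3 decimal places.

0.200 mV

Step size: 2.048 V ÷ 2^11 = 1.000 mV.
Scaled input = 1375.2000 LSBs, so code = 1375.
Reconstructed: 1.375 V.
V_in − V_rec = 0.0002 V = 0.200 mV.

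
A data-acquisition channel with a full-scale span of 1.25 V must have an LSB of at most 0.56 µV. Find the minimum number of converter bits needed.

22 bits

Number of steps required ≥ 1.25 V / 0.56 µV = 2232142.86.
Need 2^N ≥ 2232142.86; 2^21 = 2097152, 2^22 = 4194304.
Minimum N = 22.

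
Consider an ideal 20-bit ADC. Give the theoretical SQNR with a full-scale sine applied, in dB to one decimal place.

SNR ≈ 6.02·N + 1.76 dB = 6.02·20 + 1.76 = 122.16 dB.

122.2 dB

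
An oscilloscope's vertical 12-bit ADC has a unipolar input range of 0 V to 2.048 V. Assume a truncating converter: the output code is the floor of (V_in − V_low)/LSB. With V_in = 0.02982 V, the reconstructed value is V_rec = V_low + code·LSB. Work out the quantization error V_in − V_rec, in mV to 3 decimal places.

0.320 mV

LSB = 2.048/2^12 = 0.500 mV.
(0.02982 − 0)/0.0005 = 59.6400; ⌊·⌋ gives code 59.
Code 59 maps back to 0 + 59×0.0005 V = 0.0295 V.
Error = 0.02982 − 0.0295 = 0.00032 V = 0.320 mV.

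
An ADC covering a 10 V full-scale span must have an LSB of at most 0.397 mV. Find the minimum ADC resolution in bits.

Number of steps required ≥ 10 V / 0.397 mV = 25188.92.
Need 2^N ≥ 25188.92; 2^14 = 16384, 2^15 = 32768.
Minimum N = 15.

15 bits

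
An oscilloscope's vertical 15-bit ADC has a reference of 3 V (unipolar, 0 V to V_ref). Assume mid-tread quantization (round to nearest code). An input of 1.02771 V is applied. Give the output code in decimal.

code 11225

LSB = 3 V / 32768 = 91.55 µV.
Input sits at 11225.334 steps above V_low.
So the output code is 11225.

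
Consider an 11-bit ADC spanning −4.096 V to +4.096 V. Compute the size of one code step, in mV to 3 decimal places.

4.000 mV

Full-scale span = 8.192 V.
LSB = 8.192 / 2^11 = 8.192 / 2048 = 0.004 V = 4.000 mV.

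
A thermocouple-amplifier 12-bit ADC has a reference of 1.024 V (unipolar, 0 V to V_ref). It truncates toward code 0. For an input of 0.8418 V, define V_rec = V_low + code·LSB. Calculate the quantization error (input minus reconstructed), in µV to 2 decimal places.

50.00 µV

LSB = 1.024/2^12 = 250.00 µV.
(0.8418 − 0)/0.00025 = 3367.2000; ⌊·⌋ gives code 3367.
Reconstructed: 0.84175 V.
Error = 0.8418 − 0.84175 = 5e-05 V = 50.00 µV.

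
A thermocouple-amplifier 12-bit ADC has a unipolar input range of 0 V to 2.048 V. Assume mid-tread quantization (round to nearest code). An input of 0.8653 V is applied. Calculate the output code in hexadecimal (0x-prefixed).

code 0x6C3 (decimal 1731)

Full-scale span = 2.048 V; LSB = 2.048/2^12 = 0.500 mV.
Input sits at 1730.600 steps above V_low.
round(1730.600) = 1731.
In hexadecimal (0x-prefixed): 0x6C3.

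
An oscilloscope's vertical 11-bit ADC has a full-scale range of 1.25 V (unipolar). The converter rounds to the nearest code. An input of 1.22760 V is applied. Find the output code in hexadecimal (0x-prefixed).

LSB = 1.25 V / 2048 = 0.610 mV.
(1.22760 − 0) / 0.000610352 = 2011.300 LSBs.
round(2011.300) = 2011.
In hexadecimal (0x-prefixed): 0x7DB.

code 0x7DB (decimal 2011)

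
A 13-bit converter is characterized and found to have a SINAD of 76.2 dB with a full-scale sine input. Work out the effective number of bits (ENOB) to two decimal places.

12.37 bits

ENOB = (SINAD − 1.76) / 6.02 = (76.2 − 1.76)/6.02 = 12.365.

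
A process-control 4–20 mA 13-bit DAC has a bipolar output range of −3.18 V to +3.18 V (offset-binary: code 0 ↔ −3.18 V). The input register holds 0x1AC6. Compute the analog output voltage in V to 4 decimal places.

LSB = 6.36 V / 2^13 = 0.776 mV.
Code 0x1AC6 = 6854 decimal.
V_out = (−3.18) + 6854 × 0.000776367 V = 2.14122 V.

2.1412 V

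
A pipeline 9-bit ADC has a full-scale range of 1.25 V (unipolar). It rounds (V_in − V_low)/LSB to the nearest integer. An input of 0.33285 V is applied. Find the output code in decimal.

LSB = 1.25 V / 512 = 2.441 mV.
(0.33285 − 0) / 0.00244141 = 136.335 LSBs.
So the output code is 136.

code 136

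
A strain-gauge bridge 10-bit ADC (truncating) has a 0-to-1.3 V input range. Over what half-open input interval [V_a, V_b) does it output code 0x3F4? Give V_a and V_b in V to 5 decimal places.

[1.28477 V, 1.28604 V)

LSB = 1.3/2^10 = 1.270 mV.
Code 0x3F4 = 1012 decimal.
V_a = V_low + 1012·LSB = 1.28477 V; V_b = V_low + 1013·LSB = 1.28604 V.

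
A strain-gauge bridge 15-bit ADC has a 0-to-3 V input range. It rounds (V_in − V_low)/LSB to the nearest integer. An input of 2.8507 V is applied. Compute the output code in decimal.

code 31137

With 32768 levels over 3 V, one step is 91.55 µV.
(2.8507 − 0) / 9.15527e-05 = 31137.246 LSBs.
round(31137.246) = 31137.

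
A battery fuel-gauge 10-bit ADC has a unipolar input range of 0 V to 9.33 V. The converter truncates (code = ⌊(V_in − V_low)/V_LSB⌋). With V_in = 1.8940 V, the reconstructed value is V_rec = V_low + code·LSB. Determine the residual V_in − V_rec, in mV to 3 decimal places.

7.955 mV

One LSB is 9.33 V / 1024 = 9.111 mV.
(1.8940 − 0)/0.00911133 = 207.8731; ⌊·⌋ gives code 207.
Reconstructed: 1.8860449 V.
V_in − V_rec = 0.00795508 V = 7.955 mV.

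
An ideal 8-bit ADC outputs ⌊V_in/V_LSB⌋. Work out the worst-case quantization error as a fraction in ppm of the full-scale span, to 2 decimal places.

3906.25 ppm

Truncating → worst-case error = 1 LSB = V_FS/2^8, so 1e+06/256 = 3906.25 ppm of full scale.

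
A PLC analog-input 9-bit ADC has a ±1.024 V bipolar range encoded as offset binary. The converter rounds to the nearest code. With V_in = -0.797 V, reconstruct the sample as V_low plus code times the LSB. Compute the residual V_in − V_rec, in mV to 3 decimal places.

-1.000 mV

Step size: 2.048 V ÷ 2^9 = 4.000 mV.
(V_in − V_low)/LSB = (-0.797 − (−1.024))/0.004 = 56.7500 → code 57 (round).
V_rec = (−1.024) + 57·0.004 = -0.796 V.
V_in − V_rec = -0.001 V = -1.000 mV.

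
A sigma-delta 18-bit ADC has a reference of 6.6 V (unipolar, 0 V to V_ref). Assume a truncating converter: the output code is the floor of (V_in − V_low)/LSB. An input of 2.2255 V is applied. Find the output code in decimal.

code 88394

With 262144 levels over 6.6 V, one step is 25.18 µV.
Input sits at 88394.162 steps above V_low.
⌊·⌋(88394.162) = 88394.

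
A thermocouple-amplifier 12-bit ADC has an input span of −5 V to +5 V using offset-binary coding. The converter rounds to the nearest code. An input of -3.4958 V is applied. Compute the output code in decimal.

code 616

With 4096 levels over 10 V, one step is 2.441 mV.
(-3.4958 − (−5)) / 0.00244141 = 616.120 LSBs.
So the output code is 616.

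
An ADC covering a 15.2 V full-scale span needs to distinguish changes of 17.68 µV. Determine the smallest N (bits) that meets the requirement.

20 bits

Number of steps required ≥ 15.2 V / 17.68 µV = 859728.51.
Need 2^N ≥ 859728.51; 2^19 = 524288, 2^20 = 1048576.
Minimum N = 20.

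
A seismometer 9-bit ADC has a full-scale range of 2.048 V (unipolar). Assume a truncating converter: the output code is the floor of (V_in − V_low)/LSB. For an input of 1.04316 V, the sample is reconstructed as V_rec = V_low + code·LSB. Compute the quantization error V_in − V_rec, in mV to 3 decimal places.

Step size: 2.048 V ÷ 2^9 = 4.000 mV.
(V_in − V_low)/LSB = (1.04316 − 0)/0.004 = 260.7900 → code 260 (floor).
V_rec = 0 + 260·0.004 = 1.04 V.
Difference: 0.00316 V → 3.160 mV.

3.160 mV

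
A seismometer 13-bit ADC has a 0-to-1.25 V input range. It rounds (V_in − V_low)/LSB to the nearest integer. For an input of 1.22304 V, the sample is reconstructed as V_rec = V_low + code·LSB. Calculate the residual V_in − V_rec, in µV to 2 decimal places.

One LSB is 1.25 V / 8192 = 152.59 µV.
Scaled input = 8015.3149 LSBs, so code = 8015.
V_rec = 0 + 8015·0.000152588 = 1.2229919 V.
Difference: 4.80566e-05 V → 48.06 µV.

48.06 µV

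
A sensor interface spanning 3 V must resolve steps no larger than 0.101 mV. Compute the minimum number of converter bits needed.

15 bits

Number of steps required ≥ 3 V / 0.101 mV = 29702.97.
Need 2^N ≥ 29702.97; 2^14 = 16384, 2^15 = 32768.
Minimum N = 15.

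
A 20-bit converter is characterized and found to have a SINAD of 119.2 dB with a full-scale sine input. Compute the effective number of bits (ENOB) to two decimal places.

19.51 bits

ENOB = (SINAD − 1.76) / 6.02 = (119.2 − 1.76)/6.02 = 19.508.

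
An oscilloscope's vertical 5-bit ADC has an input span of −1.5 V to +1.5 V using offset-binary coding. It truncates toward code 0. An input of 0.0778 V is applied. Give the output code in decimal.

With 32 levels over 3 V, one step is 93.750 mV.
Input sits at 16.830 steps above V_low.
⌊·⌋(16.830) = 16.

code 16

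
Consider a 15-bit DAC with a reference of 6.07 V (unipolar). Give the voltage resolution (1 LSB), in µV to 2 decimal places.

185.24 µV

Full-scale span = 6.07 V.
LSB = 6.07 / 2^15 = 6.07 / 32768 = 0.000185242 V = 185.24 µV.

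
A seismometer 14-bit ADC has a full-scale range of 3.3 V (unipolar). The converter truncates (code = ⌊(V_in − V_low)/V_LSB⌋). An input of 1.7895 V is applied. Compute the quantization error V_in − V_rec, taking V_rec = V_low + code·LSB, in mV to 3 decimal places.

One LSB is 3.3 V / 16384 = 201.42 µV.
(V_in − V_low)/LSB = (1.7895 − 0)/0.000201416 = 8884.5964 → code 8884 (floor).
Code 8884 maps back to 0 + 8884×0.000201416 V = 1.7893799 V.
Difference: 0.000120117 V → 0.120 mV.

0.120 mV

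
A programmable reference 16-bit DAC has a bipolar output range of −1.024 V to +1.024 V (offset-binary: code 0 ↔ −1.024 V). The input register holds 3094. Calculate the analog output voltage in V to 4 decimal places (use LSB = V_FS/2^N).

LSB = 2.048 V / 2^16 = 31.25 µV.
V_out = (−1.024) + 3094 × 3.125e-05 V = -0.927312 V.

-0.9273 V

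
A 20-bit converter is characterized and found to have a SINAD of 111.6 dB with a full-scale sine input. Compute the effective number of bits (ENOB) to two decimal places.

ENOB = (SINAD − 1.76) / 6.02 = (111.6 − 1.76)/6.02 = 18.246.

18.25 bits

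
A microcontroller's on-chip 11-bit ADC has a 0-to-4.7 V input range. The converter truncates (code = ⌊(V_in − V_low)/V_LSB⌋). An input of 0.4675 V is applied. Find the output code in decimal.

LSB = 4.7 V / 2048 = 2.295 mV.
Input sits at 203.711 steps above V_low.
So the output code is 203.

code 203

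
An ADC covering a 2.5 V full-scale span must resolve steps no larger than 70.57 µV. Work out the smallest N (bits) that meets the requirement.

Number of steps required ≥ 2.5 V / 70.57 µV = 35425.82.
Need 2^N ≥ 35425.82; 2^15 = 32768, 2^16 = 65536.
Minimum N = 16.

16 bits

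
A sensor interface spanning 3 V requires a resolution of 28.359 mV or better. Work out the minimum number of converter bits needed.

Number of steps required ≥ 3 V / 28.359 mV = 105.79.
Need 2^N ≥ 105.79; 2^6 = 64, 2^7 = 128.
Minimum N = 7.

7 bits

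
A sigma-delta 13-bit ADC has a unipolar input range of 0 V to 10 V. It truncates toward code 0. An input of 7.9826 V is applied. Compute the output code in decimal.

code 6539

Full-scale span = 10 V; LSB = 10/2^13 = 1.221 mV.
(7.9826 − 0) / 0.0012207 = 6539.346 LSBs.
Floor → code 6539.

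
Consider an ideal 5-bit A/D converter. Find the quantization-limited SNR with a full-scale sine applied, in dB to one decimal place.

31.9 dB

SNR ≈ 6.02·N + 1.76 dB = 6.02·5 + 1.76 = 31.86 dB.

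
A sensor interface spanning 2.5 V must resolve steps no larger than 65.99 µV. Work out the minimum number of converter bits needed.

16 bits

Number of steps required ≥ 2.5 V / 65.99 µV = 37884.53.
Need 2^N ≥ 37884.53; 2^15 = 32768, 2^16 = 65536.
Minimum N = 16.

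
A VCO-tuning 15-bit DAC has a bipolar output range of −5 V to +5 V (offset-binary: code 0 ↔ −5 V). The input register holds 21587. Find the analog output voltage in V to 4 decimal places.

LSB = 10 V / 2^15 = 305.18 µV.
V_out = (−5) + 21587 × 0.000305176 V = 1.58783 V.

1.5878 V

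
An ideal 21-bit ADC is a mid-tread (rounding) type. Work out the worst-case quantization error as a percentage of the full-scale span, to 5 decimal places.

0.00002 %

Rounding → worst-case error = ½ LSB = V_FS/2^22, so 100/4194304 = 2.38419e-05 % of full scale.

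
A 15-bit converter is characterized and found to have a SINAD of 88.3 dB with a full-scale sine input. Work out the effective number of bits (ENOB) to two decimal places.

ENOB = (SINAD − 1.76) / 6.02 = (88.3 − 1.76)/6.02 = 14.375.

14.38 bits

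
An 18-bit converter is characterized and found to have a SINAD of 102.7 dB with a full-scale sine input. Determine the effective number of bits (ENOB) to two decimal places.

16.77 bits

ENOB = (SINAD − 1.76) / 6.02 = (102.7 − 1.76)/6.02 = 16.767.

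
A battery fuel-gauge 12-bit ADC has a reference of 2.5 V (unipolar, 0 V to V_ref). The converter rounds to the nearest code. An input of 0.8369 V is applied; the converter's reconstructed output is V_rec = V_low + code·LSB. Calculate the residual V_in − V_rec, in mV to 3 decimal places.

LSB = 2.5/2^12 = 0.610 mV.
(V_in − V_low)/LSB = (0.8369 − 0)/0.000610352 = 1371.1770 → code 1371 (round).
Reconstructed: 0.83679199 V.
V_in − V_rec = 0.000108008 V = 0.108 mV.

0.108 mV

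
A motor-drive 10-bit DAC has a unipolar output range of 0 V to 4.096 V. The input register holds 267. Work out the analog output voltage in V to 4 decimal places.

1.0680 V

LSB = 4.096 V / 2^10 = 4.000 mV.
V_out = 0 + 267 × 0.004 V = 1.068 V.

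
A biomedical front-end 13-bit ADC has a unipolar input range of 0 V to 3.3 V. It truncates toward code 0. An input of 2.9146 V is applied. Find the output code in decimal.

code 7235

With 8192 levels over 3.3 V, one step is 402.83 µV.
Input sits at 7235.274 steps above V_low.
⌊·⌋(7235.274) = 7235.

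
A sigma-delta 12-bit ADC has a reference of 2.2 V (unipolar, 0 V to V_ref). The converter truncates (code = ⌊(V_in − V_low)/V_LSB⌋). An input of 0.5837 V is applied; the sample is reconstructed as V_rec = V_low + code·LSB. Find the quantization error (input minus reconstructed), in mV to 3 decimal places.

Step size: 2.2 V ÷ 2^12 = 0.537 mV.
(0.5837 − 0)/0.000537109 = 1086.7433; ⌊·⌋ gives code 1086.
Reconstructed: 0.58330078 V.
Difference: 0.000399219 V → 0.399 mV.

0.399 mV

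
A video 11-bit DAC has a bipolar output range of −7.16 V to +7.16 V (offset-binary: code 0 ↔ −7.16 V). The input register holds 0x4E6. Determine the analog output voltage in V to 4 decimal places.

LSB = 14.32 V / 2^11 = 6.992 mV.
Code 0x4E6 = 1254 decimal.
V_out = (−7.16) + 1254 × 0.00699219 V = 1.6082 V.

1.6082 V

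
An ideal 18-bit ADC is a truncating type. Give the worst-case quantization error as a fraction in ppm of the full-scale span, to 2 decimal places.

Truncating → worst-case error = 1 LSB = V_FS/2^18, so 1e+06/262144 = 3.8147 ppm of full scale.

3.81 ppm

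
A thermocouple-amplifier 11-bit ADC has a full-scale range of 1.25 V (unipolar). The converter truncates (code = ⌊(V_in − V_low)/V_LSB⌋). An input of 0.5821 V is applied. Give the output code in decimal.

code 953

Full-scale span = 1.25 V; LSB = 1.25/2^11 = 0.610 mV.
(0.5821 − 0) / 0.000610352 = 953.713 LSBs.
So the output code is 953.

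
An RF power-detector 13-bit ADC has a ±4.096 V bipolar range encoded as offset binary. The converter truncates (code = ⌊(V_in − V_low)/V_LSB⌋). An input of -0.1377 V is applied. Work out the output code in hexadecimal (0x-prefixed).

LSB = 8.192 V / 8192 = 1.000 mV.
(V_in − V_low)/LSB = (-0.1377 − (−4.096)) / 0.001 = 3958.300.
Floor → code 3958.
In hexadecimal (0x-prefixed): 0xF76.

code 0xF76 (decimal 3958)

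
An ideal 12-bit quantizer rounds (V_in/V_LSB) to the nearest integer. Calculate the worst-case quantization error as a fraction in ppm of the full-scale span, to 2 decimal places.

Rounding → worst-case error = ½ LSB = V_FS/2^13, so 1e+06/8192 = 122.07 ppm of full scale.

122.07 ppm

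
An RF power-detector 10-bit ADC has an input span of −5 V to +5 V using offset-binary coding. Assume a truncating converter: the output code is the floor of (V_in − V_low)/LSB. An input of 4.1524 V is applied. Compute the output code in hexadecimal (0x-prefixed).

LSB = 10 V / 1024 = 9.766 mV.
Input sits at 937.206 steps above V_low.
Floor → code 937.
In hexadecimal (0x-prefixed): 0x3A9.

code 0x3A9 (decimal 937)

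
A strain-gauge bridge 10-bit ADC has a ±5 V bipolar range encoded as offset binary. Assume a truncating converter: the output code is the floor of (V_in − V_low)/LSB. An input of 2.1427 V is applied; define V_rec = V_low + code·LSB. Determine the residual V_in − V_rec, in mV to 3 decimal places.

Step size: 10 V ÷ 2^10 = 9.766 mV.
(2.1427 − (−5))/0.00976562 = 731.4125; ⌊·⌋ gives code 731.
Code 731 maps back to (−5) + 731×0.00976562 V = 2.1386719 V.
V_in − V_rec = 0.00402812 V = 4.028 mV.

4.028 mV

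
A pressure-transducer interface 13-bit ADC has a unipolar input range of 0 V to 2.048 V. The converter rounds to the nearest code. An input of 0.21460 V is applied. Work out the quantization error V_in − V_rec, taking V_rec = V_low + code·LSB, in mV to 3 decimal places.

0.100 mV

Step size: 2.048 V ÷ 2^13 = 250.00 µV.
Scaled input = 858.4000 LSBs, so code = 858.
V_rec = 0 + 858·0.00025 = 0.2145 V.
Difference: 0.0001 V → 0.100 mV.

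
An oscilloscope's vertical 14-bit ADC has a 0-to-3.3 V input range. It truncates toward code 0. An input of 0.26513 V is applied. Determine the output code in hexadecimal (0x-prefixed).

code 0x524 (decimal 1316)

LSB = 3.3 V / 16384 = 201.42 µV.
(0.26513 − 0) / 0.000201416 = 1316.330 LSBs.
Floor → code 1316.
In hexadecimal (0x-prefixed): 0x524.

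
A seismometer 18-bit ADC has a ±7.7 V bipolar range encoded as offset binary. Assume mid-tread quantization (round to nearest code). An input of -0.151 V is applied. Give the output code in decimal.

Full-scale span = 15.4 V; LSB = 15.4/2^18 = 58.75 µV.
(V_in − V_low)/LSB = (-0.151 − (−7.7)) / 5.87463e-05 = 128501.627.
round(128501.627) = 128502.

code 128502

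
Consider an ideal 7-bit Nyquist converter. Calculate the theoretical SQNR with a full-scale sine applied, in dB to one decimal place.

43.9 dB

SNR ≈ 6.02·N + 1.76 dB = 6.02·7 + 1.76 = 43.90 dB.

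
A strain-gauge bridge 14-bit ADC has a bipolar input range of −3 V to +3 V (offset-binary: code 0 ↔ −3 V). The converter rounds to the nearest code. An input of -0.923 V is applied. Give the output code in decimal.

code 5672

LSB = 6 V / 16384 = 366.21 µV.
(V_in − V_low)/LSB = (-0.923 − (−3)) / 0.000366211 = 5671.595.
So the output code is 5672.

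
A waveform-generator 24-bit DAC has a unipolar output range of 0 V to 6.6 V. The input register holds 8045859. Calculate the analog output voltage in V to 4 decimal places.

LSB = 6.6 V / 2^24 = 0.39 µV.
V_out = 0 + 8045859 × 3.93391e-07 V = 3.16517 V.

3.1652 V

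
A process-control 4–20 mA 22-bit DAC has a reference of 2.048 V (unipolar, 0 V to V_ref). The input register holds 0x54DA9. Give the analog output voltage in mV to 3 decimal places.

LSB = 2.048 V / 2^22 = 0.49 µV.
Code 0x54DA9 = 347561 decimal.
V_out = 0 + 347561 × 4.88281e-07 V = 0.169708 V.
= 169.708 mV.

169.708 mV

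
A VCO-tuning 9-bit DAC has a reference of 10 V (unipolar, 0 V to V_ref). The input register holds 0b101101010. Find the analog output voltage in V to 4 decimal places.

LSB = 10 V / 2^9 = 19.531 mV.
Code 0b101101010 = 362 decimal.
V_out = 0 + 362 × 0.0195312 V = 7.07031 V.

7.0703 V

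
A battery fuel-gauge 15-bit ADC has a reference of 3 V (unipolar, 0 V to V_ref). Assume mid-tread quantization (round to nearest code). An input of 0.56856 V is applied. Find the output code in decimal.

code 6210

With 32768 levels over 3 V, one step is 91.55 µV.
(0.56856 − 0) / 9.15527e-05 = 6210.191 LSBs.
round(6210.191) = 6210.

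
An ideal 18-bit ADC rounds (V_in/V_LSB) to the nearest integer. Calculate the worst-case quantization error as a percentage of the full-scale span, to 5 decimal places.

Rounding → worst-case error = ½ LSB = V_FS/2^19, so 100/524288 = 0.000190735 % of full scale.

0.00019 %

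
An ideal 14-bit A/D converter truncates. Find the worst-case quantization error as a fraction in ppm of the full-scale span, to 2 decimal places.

Truncating → worst-case error = 1 LSB = V_FS/2^14, so 1e+06/16384 = 61.0352 ppm of full scale.

61.04 ppm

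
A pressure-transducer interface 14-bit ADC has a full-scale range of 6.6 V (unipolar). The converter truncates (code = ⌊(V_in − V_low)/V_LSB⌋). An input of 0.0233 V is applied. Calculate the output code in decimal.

code 57

With 16384 levels over 6.6 V, one step is 402.83 µV.
Input sits at 57.840 steps above V_low.
So the output code is 57.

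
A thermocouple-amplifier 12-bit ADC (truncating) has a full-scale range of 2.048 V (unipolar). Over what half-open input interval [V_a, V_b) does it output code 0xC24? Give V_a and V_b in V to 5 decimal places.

[1.55400 V, 1.55450 V)

LSB = 2.048/2^12 = 0.500 mV.
Code 0xC24 = 3108 decimal.
V_a = V_low + 3108·LSB = 1.554 V; V_b = V_low + 3109·LSB = 1.5545 V.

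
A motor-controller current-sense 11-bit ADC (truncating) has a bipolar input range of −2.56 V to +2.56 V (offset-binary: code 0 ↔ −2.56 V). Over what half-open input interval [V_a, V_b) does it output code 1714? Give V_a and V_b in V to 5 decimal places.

[1.72500 V, 1.72750 V)

LSB = 5.12/2^11 = 2.500 mV.
V_a = V_low + 1714·LSB = 1.725 V; V_b = V_low + 1715·LSB = 1.7275 V.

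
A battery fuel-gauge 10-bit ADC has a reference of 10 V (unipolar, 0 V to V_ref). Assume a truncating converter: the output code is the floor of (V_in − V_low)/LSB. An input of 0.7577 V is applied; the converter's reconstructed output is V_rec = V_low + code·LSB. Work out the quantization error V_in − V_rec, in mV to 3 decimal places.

5.747 mV

LSB = 10/2^10 = 9.766 mV.
(0.7577 − 0)/0.00976562 = 77.5885; ⌊·⌋ gives code 77.
Code 77 maps back to 0 + 77×0.00976562 V = 0.75195312 V.
Error = 0.7577 − 0.75195312 = 0.00574688 V = 5.747 mV.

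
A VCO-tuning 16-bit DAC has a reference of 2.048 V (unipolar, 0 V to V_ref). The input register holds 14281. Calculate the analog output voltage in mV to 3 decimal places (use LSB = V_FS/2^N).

LSB = 2.048 V / 2^16 = 31.25 µV.
V_out = 0 + 14281 × 3.125e-05 V = 0.446281 V.
= 446.281 mV.

446.281 mV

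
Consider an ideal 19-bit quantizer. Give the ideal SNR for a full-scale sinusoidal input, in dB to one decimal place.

SNR ≈ 6.02·N + 1.76 dB = 6.02·19 + 1.76 = 116.14 dB.

116.1 dB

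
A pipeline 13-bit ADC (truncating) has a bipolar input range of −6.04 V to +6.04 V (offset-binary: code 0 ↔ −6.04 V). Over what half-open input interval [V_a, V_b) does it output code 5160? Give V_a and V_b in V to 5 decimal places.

[1.56898 V, 1.57046 V)

LSB = 12.08/2^13 = 1.475 mV.
V_a = V_low + 5160·LSB = 1.56898 V; V_b = V_low + 5161·LSB = 1.57046 V.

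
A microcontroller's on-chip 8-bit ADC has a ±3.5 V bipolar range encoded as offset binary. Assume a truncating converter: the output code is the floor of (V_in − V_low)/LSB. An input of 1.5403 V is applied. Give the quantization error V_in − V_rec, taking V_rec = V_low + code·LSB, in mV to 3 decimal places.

LSB = 7/2^8 = 27.344 mV.
(1.5403 − (−3.5))/0.0273438 = 184.3310; ⌊·⌋ gives code 184.
Reconstructed: 1.53125 V.
Difference: 0.00905 V → 9.050 mV.

9.050 mV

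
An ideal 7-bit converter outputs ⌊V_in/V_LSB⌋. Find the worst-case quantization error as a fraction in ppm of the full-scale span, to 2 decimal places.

Truncating → worst-case error = 1 LSB = V_FS/2^7, so 1e+06/128 = 7812.5 ppm of full scale.

7812.50 ppm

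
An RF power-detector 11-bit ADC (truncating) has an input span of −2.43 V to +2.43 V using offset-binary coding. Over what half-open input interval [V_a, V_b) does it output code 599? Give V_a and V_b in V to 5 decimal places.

LSB = 4.86/2^11 = 2.373 mV.
V_a = V_low + 599·LSB = -1.00854 V; V_b = V_low + 600·LSB = -1.00617 V.

[-1.00854 V, -1.00617 V)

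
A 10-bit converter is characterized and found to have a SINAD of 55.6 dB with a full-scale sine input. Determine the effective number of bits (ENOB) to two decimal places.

ENOB = (SINAD − 1.76) / 6.02 = (55.6 − 1.76)/6.02 = 8.944.

8.94 bits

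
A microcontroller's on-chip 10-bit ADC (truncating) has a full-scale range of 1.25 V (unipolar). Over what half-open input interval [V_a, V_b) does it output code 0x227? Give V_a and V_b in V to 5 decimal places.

[0.67261 V, 0.67383 V)

LSB = 1.25/2^10 = 1.221 mV.
Code 0x227 = 551 decimal.
V_a = V_low + 551·LSB = 0.672607 V; V_b = V_low + 552·LSB = 0.673828 V.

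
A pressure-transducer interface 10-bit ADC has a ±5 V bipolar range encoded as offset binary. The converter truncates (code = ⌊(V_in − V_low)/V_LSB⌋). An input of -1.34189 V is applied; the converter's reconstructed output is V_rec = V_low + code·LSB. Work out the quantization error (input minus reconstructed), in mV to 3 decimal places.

5.766 mV

One LSB is 10 V / 1024 = 9.766 mV.
(-1.34189 − (−5))/0.00976562 = 374.5905; ⌊·⌋ gives code 374.
Code 374 maps back to (−5) + 374×0.00976562 V = -1.3476562 V.
Error = -1.34189 − (−1.3476562) = 0.00576625 V = 5.766 mV.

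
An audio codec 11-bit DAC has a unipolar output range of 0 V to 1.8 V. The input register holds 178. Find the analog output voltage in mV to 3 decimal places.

LSB = 1.8 V / 2^11 = 0.879 mV.
V_out = 0 + 178 × 0.000878906 V = 0.156445 V.
= 156.445 mV.

156.445 mV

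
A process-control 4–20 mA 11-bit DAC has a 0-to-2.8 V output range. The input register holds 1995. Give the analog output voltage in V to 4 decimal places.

2.7275 V

LSB = 2.8 V / 2^11 = 1.367 mV.
V_out = 0 + 1995 × 0.00136719 V = 2.72754 V.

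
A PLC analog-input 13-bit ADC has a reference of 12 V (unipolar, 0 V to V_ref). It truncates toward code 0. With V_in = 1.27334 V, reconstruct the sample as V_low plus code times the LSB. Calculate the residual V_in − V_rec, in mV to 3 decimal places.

0.391 mV

Step size: 12 V ÷ 2^13 = 1.465 mV.
(1.27334 − 0)/0.00146484 = 869.2668; ⌊·⌋ gives code 869.
V_rec = 0 + 869·0.00146484 = 1.2729492 V.
Error = 1.27334 − 1.2729492 = 0.000390781 V = 0.391 mV.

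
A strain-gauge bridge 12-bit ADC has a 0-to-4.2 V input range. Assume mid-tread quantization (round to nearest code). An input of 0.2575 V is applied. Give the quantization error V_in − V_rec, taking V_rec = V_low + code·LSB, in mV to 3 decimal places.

0.127 mV

Step size: 4.2 V ÷ 2^12 = 1.025 mV.
(0.2575 − 0)/0.00102539 = 251.1238; round gives code 251.
Code 251 maps back to 0 + 251×0.00102539 V = 0.25737305 V.
V_in − V_rec = 0.000126953 V = 0.127 mV.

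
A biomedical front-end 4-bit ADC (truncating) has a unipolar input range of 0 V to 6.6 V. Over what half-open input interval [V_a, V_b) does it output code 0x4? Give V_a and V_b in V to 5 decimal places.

LSB = 6.6/2^4 = 412.500 mV.
Code 0x4 = 4 decimal.
V_a = V_low + 4·LSB = 1.65 V; V_b = V_low + 5·LSB = 2.0625 V.

[1.65000 V, 2.06250 V)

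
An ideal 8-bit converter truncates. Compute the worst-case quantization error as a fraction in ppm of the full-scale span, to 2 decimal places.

Truncating → worst-case error = 1 LSB = V_FS/2^8, so 1e+06/256 = 3906.25 ppm of full scale.

3906.25 ppm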